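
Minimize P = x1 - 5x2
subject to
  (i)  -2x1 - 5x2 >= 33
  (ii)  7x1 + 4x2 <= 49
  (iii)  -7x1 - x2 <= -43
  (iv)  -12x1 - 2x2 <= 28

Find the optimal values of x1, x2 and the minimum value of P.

Corner points and P = x1 - 5x2:
  (377/27, -329/27) → P = 674/9
  (248/33, -317/33) → P = 611/11
  (57, -356) → P = 1837
The feasible region is unbounded (it extends along (1, -6), (4, -7)), but P strictly increases along every unbounded feasible direction, so there is no improving ray and the minimum is attained at a vertex.

The binding constraints are -2x1 - 5x2 = 33 and -7x1 - x2 = -43.
Solving simultaneously gives x1 = 248/33, x2 = -317/33.

x1 = 248/33, x2 = -317/33, minimum P = 611/11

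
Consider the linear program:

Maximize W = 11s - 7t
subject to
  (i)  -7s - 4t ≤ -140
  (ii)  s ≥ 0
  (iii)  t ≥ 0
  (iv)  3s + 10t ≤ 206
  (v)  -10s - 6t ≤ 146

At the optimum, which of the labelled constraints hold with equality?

Feasible corners and W = 11s - 7t:
  (20, 0) → W = 220
  (288/29, 511/29) → W = -409/29
  (206/3, 0) → W = 2266/3

The maximum is at (206/3, 0). Substituting into each constraint, equality holds for (iii) and (iv); the remaining constraints have slack.

(iii) and (iv)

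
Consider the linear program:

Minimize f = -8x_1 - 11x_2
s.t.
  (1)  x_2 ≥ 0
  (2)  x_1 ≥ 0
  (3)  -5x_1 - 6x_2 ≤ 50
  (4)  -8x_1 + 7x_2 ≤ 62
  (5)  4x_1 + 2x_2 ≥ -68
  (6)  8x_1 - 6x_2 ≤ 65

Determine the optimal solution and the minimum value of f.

Extreme points and f = -8x_1 - 11x_2:
  (0, 0) → f = 0
  (65/8, 0) → f = -65
  (0, 62/7) → f = -682/7
  (827/8, 127) → f = -2224

x_1 = 827/8, x_2 = 127, minimum f = -2224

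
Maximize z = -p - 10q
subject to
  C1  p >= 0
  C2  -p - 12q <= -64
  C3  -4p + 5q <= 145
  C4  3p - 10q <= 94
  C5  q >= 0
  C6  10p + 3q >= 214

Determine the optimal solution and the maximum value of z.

Feasible corners and z = -p - 10q:
  (884/23, 49/23) → z = -1374/23
  (264/13, 142/39) → z = -2212/39
  (635/62, 1153/31) → z = -23695/62
The feasible region is unbounded (it extends along (5, 4), (10, 3)), but z strictly decreases along every unbounded feasible direction, so there is no improving ray and the maximum is attained at a vertex.

p = 264/13, q = 142/39, maximum z = -2212/39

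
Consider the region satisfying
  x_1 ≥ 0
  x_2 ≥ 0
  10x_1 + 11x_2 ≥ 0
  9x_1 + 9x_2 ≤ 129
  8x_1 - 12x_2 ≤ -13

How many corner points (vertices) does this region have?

Pairwise boundary intersections that survive every other constraint:
  (0, 43/3)
  (0, 13/12)
  (159/20, 383/60)

3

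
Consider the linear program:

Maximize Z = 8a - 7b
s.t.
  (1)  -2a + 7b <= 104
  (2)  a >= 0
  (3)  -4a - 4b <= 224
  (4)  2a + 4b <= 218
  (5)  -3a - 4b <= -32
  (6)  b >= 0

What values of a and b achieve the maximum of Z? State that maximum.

Feasible corners and Z = 8a - 7b:
  (0, 104/7) → Z = -104
  (555/11, 322/11) → Z = 2186/11
  (0, 8) → Z = -56
  (109, 0) → Z = 872
  (32/3, 0) → Z = 256/3

The optimum lies where 2a + 4b = 218 and b = 0.
Solving simultaneously gives a = 109, b = 0.

a = 109, b = 0, maximum Z = 872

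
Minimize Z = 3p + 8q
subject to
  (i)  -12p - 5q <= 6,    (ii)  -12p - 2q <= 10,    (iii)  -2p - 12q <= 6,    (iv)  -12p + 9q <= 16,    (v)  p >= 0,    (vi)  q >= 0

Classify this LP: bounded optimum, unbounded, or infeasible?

Vertices and Z = 3p + 8q:
  (0, 16/9) → Z = 128/9
  (0, 0) → Z = 0
The feasible region has finitely many vertices and no improving ray; the minimum is 0 at (0, 0).

bounded optimum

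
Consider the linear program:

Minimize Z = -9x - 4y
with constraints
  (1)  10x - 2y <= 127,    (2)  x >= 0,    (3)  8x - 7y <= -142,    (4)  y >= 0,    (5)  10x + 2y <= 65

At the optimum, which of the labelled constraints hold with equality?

Extreme points and Z = -9x - 4y:
  (0, 142/7) → Z = -568/7
  (0, 65/2) → Z = -130
  (171/86, 970/43) → Z = -9299/86

The minimum is at (0, 65/2). Substituting into each constraint, equality holds for (2) and (5); the remaining constraints have slack.

(2) and (5)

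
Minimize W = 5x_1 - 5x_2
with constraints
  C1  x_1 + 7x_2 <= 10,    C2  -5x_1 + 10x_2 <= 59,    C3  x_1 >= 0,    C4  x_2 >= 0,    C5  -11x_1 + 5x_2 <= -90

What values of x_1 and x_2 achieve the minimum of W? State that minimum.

x_1 = 340/41, x_2 = 10/41, minimum W = 1650/41

Vertices and W = 5x_1 - 5x_2:
  (10, 0) → W = 50
  (340/41, 10/41) → W = 1650/41
  (90/11, 0) → W = 450/11

The optimum lies where x_1 + 7x_2 = 10 and -11x_1 + 5x_2 = -90.
Solving simultaneously gives x_1 = 340/41, x_2 = 10/41.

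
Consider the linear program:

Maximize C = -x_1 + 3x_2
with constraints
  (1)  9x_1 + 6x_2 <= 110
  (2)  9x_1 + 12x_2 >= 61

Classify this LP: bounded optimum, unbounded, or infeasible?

From the feasible point (53/3, -49/6), moving in the direction (-6, 9) keeps every constraint satisfied while C increases without bound.

unbounded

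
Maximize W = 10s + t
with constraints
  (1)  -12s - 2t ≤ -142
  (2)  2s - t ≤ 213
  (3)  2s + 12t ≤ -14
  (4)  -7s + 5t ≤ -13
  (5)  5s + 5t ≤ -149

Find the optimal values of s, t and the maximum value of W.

s = 916/15, t = -1363/15, maximum W = 2599/5

Feasible corners and W = 10s + t:
  (71/2, -142) → W = 213
  (504/25, -1249/25) → W = 3791/25
  (916/15, -1363/15) → W = 2599/5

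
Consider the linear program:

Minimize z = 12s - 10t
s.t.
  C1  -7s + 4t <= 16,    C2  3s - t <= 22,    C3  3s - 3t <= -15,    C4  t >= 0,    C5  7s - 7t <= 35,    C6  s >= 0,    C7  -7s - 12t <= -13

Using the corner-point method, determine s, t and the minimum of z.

s = 104/5, t = 202/5, minimum z = -772/5

Corner points and z = 12s - 10t:
  (104/5, 202/5) → z = -772/5
  (4/3, 19/3) → z = -142/3
  (27/2, 37/2) → z = -23

The optimum lies where -7s + 4t = 16 and 3s - t = 22.
Solving simultaneously gives s = 104/5, t = 202/5.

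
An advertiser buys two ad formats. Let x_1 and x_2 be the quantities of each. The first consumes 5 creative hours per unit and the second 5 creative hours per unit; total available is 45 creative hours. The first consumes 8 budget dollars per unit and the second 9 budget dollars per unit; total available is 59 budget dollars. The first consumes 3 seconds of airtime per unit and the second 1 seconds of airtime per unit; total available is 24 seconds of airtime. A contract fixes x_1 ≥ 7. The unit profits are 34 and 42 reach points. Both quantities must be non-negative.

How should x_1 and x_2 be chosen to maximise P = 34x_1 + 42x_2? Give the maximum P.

x_1 = 7, x_2 = 1/3, maximum P = 252

Vertices and P = 34x_1 + 42x_2:
  (59/8, 0) → P = 1003/4
  (7, 0) → P = 238
  (7, 1/3) → P = 252

At the optimal vertex, 8x_1 + 9x_2 = 59 and x_1 = 7.
Solving simultaneously gives x_1 = 7, x_2 = 1/3.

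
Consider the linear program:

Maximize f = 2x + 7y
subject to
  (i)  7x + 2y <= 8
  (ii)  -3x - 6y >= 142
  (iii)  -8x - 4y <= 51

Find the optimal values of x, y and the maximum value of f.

Vertices and f = 2x + 7y:
  (83/9, -509/18) → f = -359/2
  (67/6, -421/12) → f = -893/4
  (131/18, -983/36) → f = -2119/12

The optimum lies where -3x - 6y = 142 and -8x - 4y = 51.
Solving simultaneously gives x = 131/18, y = -983/36.

x = 131/18, y = -983/36, maximum f = -2119/12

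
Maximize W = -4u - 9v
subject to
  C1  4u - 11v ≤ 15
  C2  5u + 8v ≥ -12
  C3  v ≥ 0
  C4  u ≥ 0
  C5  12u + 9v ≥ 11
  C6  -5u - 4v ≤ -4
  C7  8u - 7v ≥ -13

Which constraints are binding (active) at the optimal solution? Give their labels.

Feasible corners and W = -4u - 9v:
  (15/4, 0) → W = -15
  (11/12, 0) → W = -11/3
  (0, 11/9) → W = -11
  (0, 13/7) → W = -117/7
The feasible region is unbounded (it extends along (7, 8), (11, 4)), but W strictly decreases along every unbounded feasible direction, so there is no improving ray and the maximum is attained at a vertex.

The maximum is at (11/12, 0). Substituting into each constraint, equality holds for C3 and C5; the remaining constraints have slack.

C3 and C5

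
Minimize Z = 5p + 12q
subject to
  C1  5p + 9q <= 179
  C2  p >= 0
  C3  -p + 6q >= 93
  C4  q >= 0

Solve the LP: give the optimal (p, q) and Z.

p = 0, q = 31/2, minimum Z = 186

Corner points and Z = 5p + 12q:
  (0, 179/9) → Z = 716/3
  (79/13, 644/39) → Z = 2971/13
  (0, 31/2) → Z = 186

The binding constraints are p = 0 and -p + 6q = 93.
Solving simultaneously gives p = 0, q = 31/2.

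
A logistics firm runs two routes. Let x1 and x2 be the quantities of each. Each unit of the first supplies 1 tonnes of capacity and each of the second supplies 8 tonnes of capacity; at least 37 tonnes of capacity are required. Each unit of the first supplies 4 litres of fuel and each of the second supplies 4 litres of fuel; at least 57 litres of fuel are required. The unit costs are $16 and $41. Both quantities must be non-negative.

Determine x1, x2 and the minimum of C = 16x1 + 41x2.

Feasible corners and C = 16x1 + 41x2:
  (0, 57/4) → C = 2337/4
  (37, 0) → C = 592
  (11, 13/4) → C = 1237/4
The feasible region is unbounded (it extends along (0, 1), (1, 0)), but C strictly increases along every unbounded feasible direction, so there is no improving ray and the minimum is attained at a vertex.

x1 = 11, x2 = 13/4, minimum C = 1237/4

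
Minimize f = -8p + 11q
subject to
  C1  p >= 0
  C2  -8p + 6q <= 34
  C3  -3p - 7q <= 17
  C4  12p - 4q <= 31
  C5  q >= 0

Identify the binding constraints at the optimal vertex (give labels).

Corner points and f = -8p + 11q:
  (0, 17/3) → f = 187/3
  (0, 0) → f = 0
  (161/20, 82/5) → f = 116
  (31/12, 0) → f = -62/3

The minimum is at (31/12, 0). Substituting into each constraint, equality holds for C4 and C5; the remaining constraints have slack.

C4 and C5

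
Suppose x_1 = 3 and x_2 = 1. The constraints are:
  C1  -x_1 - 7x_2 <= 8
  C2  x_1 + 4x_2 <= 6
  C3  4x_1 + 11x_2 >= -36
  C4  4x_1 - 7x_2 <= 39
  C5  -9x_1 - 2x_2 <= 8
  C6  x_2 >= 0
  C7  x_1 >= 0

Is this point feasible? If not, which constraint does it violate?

not feasible — violates C2

Constraint C2: x_1 + 4x_2 = 7, which is not ≤ 6. All other constraints are satisfied.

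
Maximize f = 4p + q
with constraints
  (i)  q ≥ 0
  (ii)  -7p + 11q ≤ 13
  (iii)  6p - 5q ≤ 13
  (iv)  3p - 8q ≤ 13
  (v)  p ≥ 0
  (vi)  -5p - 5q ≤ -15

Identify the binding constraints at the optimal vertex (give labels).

(ii) and (iii)

Vertices and f = 4p + q:
  (208/31, 169/31) → f = 1001/31
  (10/9, 17/9) → f = 19/3
  (28/11, 5/11) → f = 117/11

The maximum is at (208/31, 169/31). Substituting into each constraint, equality holds for (ii) and (iii); the remaining constraints have slack.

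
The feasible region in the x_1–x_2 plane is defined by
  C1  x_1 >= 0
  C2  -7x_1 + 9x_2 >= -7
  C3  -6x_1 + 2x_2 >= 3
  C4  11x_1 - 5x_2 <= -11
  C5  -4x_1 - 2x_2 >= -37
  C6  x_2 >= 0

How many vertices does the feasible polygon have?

Of the 15 pairwise boundary intersections, those satisfying every inequality are:
  (0, 11/5)
  (0, 37/2)
  (7/8, 33/8)
  (17/5, 117/10)

4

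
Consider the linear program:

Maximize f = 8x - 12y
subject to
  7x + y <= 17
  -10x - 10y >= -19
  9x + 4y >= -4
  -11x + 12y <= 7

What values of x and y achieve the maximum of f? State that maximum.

x = 72/19, y = -181/19, maximum f = 2748/19

Feasible corners and f = 8x - 12y:
  (151/60, -37/60) → f = 413/15
  (72/19, -181/19) → f = 2748/19
  (79/115, 279/230) → f = -1042/115
  (-1/2, 1/8) → f = -11/2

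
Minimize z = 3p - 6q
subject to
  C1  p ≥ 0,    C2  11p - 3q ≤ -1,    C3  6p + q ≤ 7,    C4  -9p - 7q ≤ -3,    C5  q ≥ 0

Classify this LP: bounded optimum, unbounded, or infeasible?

bounded optimum

Corner points and z = 3p - 6q:
  (0, 7) → z = -42
  (0, 3/7) → z = -18/7
  (20/29, 83/29) → z = -438/29
  (1/52, 21/52) → z = -123/52
The feasible region has finitely many vertices and no improving ray; the minimum is -42 at (0, 7).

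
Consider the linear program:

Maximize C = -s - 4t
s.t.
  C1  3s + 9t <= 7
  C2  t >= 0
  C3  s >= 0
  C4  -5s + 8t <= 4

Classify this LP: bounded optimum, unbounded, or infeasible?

bounded optimum

Feasible corners and C = -s - 4t:
  (7/3, 0) → C = -7/3
  (20/69, 47/69) → C = -208/69
  (0, 0) → C = 0
  (0, 1/2) → C = -2
The feasible region has finitely many vertices and no improving ray; the maximum is 0 at (0, 0).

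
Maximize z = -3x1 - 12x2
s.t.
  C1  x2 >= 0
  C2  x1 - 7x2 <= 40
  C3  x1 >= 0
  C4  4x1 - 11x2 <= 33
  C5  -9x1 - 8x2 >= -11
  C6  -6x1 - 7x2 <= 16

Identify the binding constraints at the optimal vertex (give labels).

C1 and C3

Vertices and z = -3x1 - 12x2:
  (0, 0) → z = 0
  (11/9, 0) → z = -11/3
  (0, 11/8) → z = -33/2

The maximum is at (0, 0). Substituting into each constraint, equality holds for C1 and C3; the remaining constraints have slack.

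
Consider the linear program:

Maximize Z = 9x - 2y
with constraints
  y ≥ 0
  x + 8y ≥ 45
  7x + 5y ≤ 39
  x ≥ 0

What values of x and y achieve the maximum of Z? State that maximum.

Corner points and Z = 9x - 2y:
  (29/17, 92/17) → Z = 77/17
  (0, 45/8) → Z = -45/4
  (0, 39/5) → Z = -78/5

x = 29/17, y = 92/17, maximum Z = 77/17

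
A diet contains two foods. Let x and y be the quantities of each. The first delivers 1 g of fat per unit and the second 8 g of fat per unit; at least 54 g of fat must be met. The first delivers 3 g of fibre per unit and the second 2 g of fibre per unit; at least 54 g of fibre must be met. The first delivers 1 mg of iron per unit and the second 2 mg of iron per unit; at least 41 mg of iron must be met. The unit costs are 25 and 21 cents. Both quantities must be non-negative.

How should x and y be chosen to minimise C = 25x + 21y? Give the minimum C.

x = 13/2, y = 69/4, minimum C = 2099/4

Vertices and C = 25x + 21y:
  (0, 27) → C = 567
  (54, 0) → C = 1350
  (110/3, 13/6) → C = 5773/6
  (13/2, 69/4) → C = 2099/4
The feasible region is unbounded (it extends along (0, 1), (1, 0)), but C strictly increases along every unbounded feasible direction, so there is no improving ray and the minimum is attained at a vertex.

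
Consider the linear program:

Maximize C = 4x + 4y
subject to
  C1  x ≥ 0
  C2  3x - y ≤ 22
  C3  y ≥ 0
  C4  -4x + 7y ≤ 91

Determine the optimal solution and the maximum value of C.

x = 245/17, y = 361/17, maximum C = 2424/17

Extreme points and C = 4x + 4y:
  (0, 0) → C = 0
  (0, 13) → C = 52
  (22/3, 0) → C = 88/3
  (245/17, 361/17) → C = 2424/17

The binding constraints are 3x - y = 22 and -4x + 7y = 91.
Solving simultaneously gives x = 245/17, y = 361/17.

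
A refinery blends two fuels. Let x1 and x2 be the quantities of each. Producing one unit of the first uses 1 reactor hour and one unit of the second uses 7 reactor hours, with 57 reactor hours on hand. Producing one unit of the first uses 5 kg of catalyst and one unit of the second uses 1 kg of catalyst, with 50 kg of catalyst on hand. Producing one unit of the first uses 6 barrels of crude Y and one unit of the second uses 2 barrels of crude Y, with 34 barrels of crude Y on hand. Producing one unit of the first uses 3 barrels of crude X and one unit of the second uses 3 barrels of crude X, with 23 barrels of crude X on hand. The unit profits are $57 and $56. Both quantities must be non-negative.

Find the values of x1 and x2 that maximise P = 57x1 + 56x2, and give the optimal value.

x1 = 14/3, x2 = 3, maximum P = 434

Extreme points and P = 57x1 + 56x2:
  (0, 0) → P = 0
  (0, 23/3) → P = 1288/3
  (17/3, 0) → P = 323
  (14/3, 3) → P = 434

The optimum lies where 6x1 + 2x2 = 34 and 3x1 + 3x2 = 23.
Solving simultaneously gives x1 = 14/3, x2 = 3.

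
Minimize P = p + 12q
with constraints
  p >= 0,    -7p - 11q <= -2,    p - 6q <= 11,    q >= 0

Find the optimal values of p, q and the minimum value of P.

p = 2/7, q = 0, minimum P = 2/7

Extreme points and P = p + 12q:
  (0, 2/11) → P = 24/11
  (2/7, 0) → P = 2/7
  (11, 0) → P = 11
The feasible region is unbounded (it extends along (0, 1), (6, 1)), but P strictly increases along every unbounded feasible direction, so there is no improving ray and the minimum is attained at a vertex.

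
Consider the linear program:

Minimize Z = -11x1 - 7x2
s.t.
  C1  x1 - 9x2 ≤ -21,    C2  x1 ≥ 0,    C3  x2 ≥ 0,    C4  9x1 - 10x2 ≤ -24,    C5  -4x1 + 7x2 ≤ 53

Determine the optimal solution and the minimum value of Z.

x1 = 362/23, x2 = 381/23, minimum Z = -6649/23

Vertices and Z = -11x1 - 7x2:
  (0, 12/5) → Z = -84/5
  (0, 53/7) → Z = -53
  (362/23, 381/23) → Z = -6649/23

The binding constraints are 9x1 - 10x2 = -24 and -4x1 + 7x2 = 53.
Solving simultaneously gives x1 = 362/23, x2 = 381/23.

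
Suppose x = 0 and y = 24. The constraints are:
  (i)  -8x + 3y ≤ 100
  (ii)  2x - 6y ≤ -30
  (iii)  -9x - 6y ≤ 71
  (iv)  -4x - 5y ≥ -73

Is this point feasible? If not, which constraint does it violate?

Constraint (iv): -4x - 5y = -120, which is not ≥ -73. All other constraints are satisfied.

not feasible — violates (iv)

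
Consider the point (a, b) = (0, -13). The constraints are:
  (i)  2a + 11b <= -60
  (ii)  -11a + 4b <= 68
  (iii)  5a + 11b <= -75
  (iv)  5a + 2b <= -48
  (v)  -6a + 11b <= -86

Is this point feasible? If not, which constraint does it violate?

not feasible — violates (iv)

Constraint (iv): 5a + 2b = -26, which is not ≤ -48. All other constraints are satisfied.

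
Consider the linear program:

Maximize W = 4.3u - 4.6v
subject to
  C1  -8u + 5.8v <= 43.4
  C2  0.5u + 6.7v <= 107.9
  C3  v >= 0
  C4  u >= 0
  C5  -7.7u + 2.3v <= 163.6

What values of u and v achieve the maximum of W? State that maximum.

Extreme points and W = 4.3u - 4.6v:
  (16752/2825, 8849/565) → W = -657467/14125
  (0, 217/29) → W = -4991/145
  (1079/5, 0) → W = 46397/50
  (0, 0) → W = 0

The optimum lies where 0.5u + 6.7v = 107.9 and v = 0.
Solving simultaneously gives u = 1079/5, v = 0.

u = 215.8, v = 0, maximum W = 927.94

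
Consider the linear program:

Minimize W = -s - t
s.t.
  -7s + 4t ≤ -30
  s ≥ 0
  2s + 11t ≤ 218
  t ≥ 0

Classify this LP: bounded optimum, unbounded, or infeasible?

Vertices and W = -s - t:
  (1202/85, 1466/85) → W = -2668/85
  (30/7, 0) → W = -30/7
  (109, 0) → W = -109
The feasible region has finitely many vertices and no improving ray; the minimum is -109 at (109, 0).

bounded optimum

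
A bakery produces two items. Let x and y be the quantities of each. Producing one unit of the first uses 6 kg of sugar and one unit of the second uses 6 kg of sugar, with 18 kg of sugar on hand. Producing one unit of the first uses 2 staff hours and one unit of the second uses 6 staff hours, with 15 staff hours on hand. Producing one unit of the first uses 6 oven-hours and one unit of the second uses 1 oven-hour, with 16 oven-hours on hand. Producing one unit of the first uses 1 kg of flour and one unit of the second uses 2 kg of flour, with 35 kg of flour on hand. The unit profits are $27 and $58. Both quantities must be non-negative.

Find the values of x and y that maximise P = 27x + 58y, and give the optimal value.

Corner points and P = 27x + 58y:
  (0, 0) → P = 0
  (0, 5/2) → P = 145
  (8/3, 0) → P = 72
  (3/4, 9/4) → P = 603/4
  (13/5, 2/5) → P = 467/5

The optimum lies where 6x + 6y = 18 and 2x + 6y = 15.
Solving simultaneously gives x = 3/4, y = 9/4.

x = 3/4, y = 9/4, maximum P = 603/4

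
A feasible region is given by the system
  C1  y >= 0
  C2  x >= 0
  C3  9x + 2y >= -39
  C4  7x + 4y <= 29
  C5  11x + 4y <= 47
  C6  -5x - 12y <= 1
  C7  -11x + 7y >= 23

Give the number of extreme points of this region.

3

Pairwise boundary intersections that survive every other constraint:
  (0, 29/4)
  (0, 23/7)
  (37/31, 160/31)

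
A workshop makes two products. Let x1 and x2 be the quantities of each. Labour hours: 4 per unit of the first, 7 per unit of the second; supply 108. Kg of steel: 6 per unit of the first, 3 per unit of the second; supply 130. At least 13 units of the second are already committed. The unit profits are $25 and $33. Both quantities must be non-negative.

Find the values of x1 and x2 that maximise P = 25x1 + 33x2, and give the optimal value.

x1 = 17/4, x2 = 13, maximum P = 2141/4

Vertices and P = 25x1 + 33x2:
  (0, 108/7) → P = 3564/7
  (0, 13) → P = 429
  (17/4, 13) → P = 2141/4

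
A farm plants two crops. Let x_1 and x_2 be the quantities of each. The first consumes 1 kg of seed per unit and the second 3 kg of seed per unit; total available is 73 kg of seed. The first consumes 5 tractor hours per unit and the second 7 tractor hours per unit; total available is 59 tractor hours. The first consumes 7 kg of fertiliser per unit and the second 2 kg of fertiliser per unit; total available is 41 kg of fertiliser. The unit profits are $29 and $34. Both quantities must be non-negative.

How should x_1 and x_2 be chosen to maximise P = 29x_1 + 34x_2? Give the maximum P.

x_1 = 13/3, x_2 = 16/3, maximum P = 307

Vertices and P = 29x_1 + 34x_2:
  (0, 0) → P = 0
  (0, 59/7) → P = 2006/7
  (41/7, 0) → P = 1189/7
  (13/3, 16/3) → P = 307

At the optimal vertex, 5x_1 + 7x_2 = 59 and 7x_1 + 2x_2 = 41.
Solving simultaneously gives x_1 = 13/3, x_2 = 16/3.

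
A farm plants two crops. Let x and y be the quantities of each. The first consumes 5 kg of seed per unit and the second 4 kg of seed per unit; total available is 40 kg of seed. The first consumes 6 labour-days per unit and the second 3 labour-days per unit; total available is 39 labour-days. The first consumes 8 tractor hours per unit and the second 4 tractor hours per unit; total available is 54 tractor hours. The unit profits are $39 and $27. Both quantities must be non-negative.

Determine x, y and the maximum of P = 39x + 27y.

x = 4, y = 5, maximum P = 291

Vertices and P = 39x + 27y:
  (0, 0) → P = 0
  (0, 10) → P = 270
  (13/2, 0) → P = 507/2
  (4, 5) → P = 291

At the optimal vertex, 5x + 4y = 40 and 6x + 3y = 39.
Solving simultaneously gives x = 4, y = 5.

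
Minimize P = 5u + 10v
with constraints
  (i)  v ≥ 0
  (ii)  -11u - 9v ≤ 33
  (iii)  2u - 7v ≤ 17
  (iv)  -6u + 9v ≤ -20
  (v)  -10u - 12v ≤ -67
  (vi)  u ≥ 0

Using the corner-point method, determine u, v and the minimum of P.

u = 67/10, v = 0, minimum P = 67/2

Extreme points and P = 5u + 10v:
  (17/2, 0) → P = 85/2
  (67/10, 0) → P = 67/2
  (281/54, 101/81) → P = 6235/162
The feasible region is unbounded (it extends along (3, 2), (7, 2)), but P strictly increases along every unbounded feasible direction, so there is no improving ray and the minimum is attained at a vertex.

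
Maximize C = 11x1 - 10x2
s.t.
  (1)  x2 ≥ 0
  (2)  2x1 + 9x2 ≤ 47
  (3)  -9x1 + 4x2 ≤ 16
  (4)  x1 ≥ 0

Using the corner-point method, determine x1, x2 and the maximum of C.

Corner points and C = 11x1 - 10x2:
  (47/2, 0) → C = 517/2
  (0, 0) → C = 0
  (44/89, 455/89) → C = -4066/89
  (0, 4) → C = -40

x1 = 47/2, x2 = 0, maximum C = 517/2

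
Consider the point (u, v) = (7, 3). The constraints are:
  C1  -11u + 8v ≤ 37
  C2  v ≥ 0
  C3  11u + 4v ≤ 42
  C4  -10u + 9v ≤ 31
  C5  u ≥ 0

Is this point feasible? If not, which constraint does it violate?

Constraint C3: 11u + 4v = 89, which is not ≤ 42. All other constraints are satisfied.

not feasible — violates C3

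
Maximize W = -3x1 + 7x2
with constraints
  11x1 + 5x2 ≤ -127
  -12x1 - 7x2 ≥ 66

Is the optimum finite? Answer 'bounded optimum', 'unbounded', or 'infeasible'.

From the feasible point (-559/17, 798/17), moving in the direction (-7, 12) keeps every constraint satisfied while W increases without bound.

unbounded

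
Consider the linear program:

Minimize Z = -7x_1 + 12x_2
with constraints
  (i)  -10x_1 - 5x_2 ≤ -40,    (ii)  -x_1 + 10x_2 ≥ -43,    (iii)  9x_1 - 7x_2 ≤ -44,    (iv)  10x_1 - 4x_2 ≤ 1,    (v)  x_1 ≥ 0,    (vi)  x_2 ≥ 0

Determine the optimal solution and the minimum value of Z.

x_1 = 12/23, x_2 = 160/23, minimum Z = 1836/23

Feasible corners and Z = -7x_1 + 12x_2:
  (12/23, 160/23) → Z = 1836/23
  (0, 8) → Z = 96
  (183/34, 449/34) → Z = 4107/34
The feasible region is unbounded (it extends along (0, 1), (2, 5)), but Z strictly increases along every unbounded feasible direction, so there is no improving ray and the minimum is attained at a vertex.

The optimum lies where -10x_1 - 5x_2 = -40 and 9x_1 - 7x_2 = -44.
Solving simultaneously gives x_1 = 12/23, x_2 = 160/23.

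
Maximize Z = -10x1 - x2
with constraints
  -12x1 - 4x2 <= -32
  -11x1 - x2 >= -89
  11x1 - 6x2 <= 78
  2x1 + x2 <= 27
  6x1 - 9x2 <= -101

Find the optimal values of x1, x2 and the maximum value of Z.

x1 = -19, x2 = 65, maximum Z = 125

Vertices and Z = -10x1 - x2:
  (-19, 65) → Z = 125
  (-29/33, 117/11) → Z = -61/33
  (71/12, 91/6) → Z = -223/3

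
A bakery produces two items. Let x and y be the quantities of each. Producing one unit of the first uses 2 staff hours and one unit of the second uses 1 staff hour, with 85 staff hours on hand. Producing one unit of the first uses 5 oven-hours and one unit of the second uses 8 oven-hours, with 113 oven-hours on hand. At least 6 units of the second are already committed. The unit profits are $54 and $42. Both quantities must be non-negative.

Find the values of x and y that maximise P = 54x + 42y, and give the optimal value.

Vertices and P = 54x + 42y:
  (0, 113/8) → P = 2373/4
  (0, 6) → P = 252
  (13, 6) → P = 954

The binding constraints are 5x + 8y = 113 and y = 6.
Solving simultaneously gives x = 13, y = 6.

x = 13, y = 6, maximum P = 954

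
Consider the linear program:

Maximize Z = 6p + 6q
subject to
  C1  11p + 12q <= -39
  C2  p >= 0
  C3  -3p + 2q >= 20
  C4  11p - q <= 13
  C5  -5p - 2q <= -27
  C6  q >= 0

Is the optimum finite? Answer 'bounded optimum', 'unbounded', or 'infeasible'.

The boundaries p = 0 and -5p - 2q = -27 meet at (0, 27/2), but that point violates 11p + 12q ≤ -39. Every candidate vertex is excluded by some other constraint, so the feasible region is empty.

infeasible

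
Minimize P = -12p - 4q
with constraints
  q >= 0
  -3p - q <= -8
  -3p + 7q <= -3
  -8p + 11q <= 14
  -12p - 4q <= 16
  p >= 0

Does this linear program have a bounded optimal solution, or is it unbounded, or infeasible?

From the feasible point (8/3, 0), moving in the direction (7, 3) keeps every constraint satisfied while P decreases without bound.

unbounded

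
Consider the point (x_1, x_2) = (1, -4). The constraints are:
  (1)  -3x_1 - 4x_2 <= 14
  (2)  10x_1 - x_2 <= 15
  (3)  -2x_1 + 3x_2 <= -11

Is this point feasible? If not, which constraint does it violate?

(1): 13 ≤ 14 ✓
(2): 14 ≤ 15 ✓
(3): -14 ≤ -11 ✓

feasible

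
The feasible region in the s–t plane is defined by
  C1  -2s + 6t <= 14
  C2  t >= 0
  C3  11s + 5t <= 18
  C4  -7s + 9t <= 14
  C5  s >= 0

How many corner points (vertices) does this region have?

Intersecting each pair of boundary lines and keeping only the points that satisfy every inequality leaves:
  (18/11, 0)
  (0, 0)
  (46/67, 140/67)
  (0, 14/9)

4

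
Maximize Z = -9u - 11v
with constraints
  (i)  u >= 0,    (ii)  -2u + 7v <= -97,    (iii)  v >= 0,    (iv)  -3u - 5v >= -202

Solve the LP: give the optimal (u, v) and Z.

u = 97/2, v = 0, maximum Z = -873/2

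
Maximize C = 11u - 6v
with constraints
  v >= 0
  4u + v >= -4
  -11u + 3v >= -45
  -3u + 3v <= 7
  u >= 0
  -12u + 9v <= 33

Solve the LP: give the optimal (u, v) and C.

u = 45/11, v = 0, maximum C = 45

Feasible corners and C = 11u - 6v:
  (45/11, 0) → C = 45
  (0, 0) → C = 0
  (13/2, 53/6) → C = 37/2
  (0, 7/3) → C = -14

The optimum lies where v = 0 and -11u + 3v = -45.
Solving simultaneously gives u = 45/11, v = 0.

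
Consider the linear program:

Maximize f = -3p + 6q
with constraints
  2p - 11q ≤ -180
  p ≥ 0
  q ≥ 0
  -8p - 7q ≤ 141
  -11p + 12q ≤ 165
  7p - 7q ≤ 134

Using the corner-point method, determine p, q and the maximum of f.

p = 2763/7, q = 2629/7, maximum f = 7485/7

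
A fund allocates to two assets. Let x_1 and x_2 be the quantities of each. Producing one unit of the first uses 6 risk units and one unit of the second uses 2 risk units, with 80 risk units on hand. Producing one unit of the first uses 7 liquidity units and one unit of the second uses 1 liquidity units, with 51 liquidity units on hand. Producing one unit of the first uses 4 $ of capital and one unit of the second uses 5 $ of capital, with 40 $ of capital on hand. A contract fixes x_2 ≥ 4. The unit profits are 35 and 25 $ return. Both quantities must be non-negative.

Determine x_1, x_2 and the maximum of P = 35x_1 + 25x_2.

Extreme points and P = 35x_1 + 25x_2:
  (0, 8) → P = 200
  (0, 4) → P = 100
  (5, 4) → P = 275

At the optimal vertex, 4x_1 + 5x_2 = 40 and x_2 = 4.
Solving simultaneously gives x_1 = 5, x_2 = 4.

x_1 = 5, x_2 = 4, maximum P = 275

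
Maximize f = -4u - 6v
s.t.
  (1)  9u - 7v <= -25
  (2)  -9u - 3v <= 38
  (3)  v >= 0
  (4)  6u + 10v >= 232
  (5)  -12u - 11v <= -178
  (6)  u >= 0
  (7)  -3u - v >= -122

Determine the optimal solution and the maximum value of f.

u = 0, v = 116/5, maximum f = -696/5

Extreme points and f = -4u - 6v:
  (229/22, 373/22) → f = -1577/11
  (829/30, 391/10) → f = -5177/15
  (0, 116/5) → f = -696/5
  (0, 122) → f = -732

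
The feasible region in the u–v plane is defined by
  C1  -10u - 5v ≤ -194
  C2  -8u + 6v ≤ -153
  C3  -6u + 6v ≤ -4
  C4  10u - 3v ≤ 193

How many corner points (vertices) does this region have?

The feasible vertices (each the meet of two boundaries and inside every other half-plane) are:
  (1929/100, 11/50)
  (1547/80, 1/8)
  (233/12, 7/18)

3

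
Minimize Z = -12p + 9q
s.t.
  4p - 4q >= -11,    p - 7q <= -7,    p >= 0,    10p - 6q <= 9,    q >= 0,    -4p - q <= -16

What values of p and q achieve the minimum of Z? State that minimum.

Extreme points and Z = -12p + 9q:
  (51/8, 73/8) → Z = 45/8
  (53/20, 27/5) → Z = 84/5
  (105/34, 62/17) → Z = -72/17

p = 105/34, q = 62/17, minimum Z = -72/17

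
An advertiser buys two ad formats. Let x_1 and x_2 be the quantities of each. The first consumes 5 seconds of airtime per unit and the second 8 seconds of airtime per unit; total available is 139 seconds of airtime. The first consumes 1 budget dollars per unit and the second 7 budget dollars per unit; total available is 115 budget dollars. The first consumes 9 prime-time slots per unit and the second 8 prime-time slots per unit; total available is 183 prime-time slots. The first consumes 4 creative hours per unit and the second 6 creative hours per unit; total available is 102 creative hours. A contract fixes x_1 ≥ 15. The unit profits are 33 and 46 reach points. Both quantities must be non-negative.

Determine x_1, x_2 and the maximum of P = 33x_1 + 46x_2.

Extreme points and P = 33x_1 + 46x_2:
  (61/3, 0) → P = 671
  (15, 0) → P = 495
  (15, 6) → P = 771

The optimum lies where 9x_1 + 8x_2 = 183 and x_1 = 15.
Solving simultaneously gives x_1 = 15, x_2 = 6.

x_1 = 15, x_2 = 6, maximum P = 771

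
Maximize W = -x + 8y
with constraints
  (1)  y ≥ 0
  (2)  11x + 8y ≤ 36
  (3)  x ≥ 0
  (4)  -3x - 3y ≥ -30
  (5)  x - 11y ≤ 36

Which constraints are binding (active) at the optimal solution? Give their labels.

(2) and (3)

Vertices and W = -x + 8y:
  (36/11, 0) → W = -36/11
  (0, 0) → W = 0
  (0, 9/2) → W = 36

The maximum is at (0, 9/2). Substituting into each constraint, equality holds for (2) and (3); the remaining constraints have slack.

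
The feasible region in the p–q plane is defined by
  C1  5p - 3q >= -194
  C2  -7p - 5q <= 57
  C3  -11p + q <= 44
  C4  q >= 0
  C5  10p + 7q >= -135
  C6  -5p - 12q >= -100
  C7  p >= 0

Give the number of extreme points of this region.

3

The feasible vertices (each the meet of two boundaries and inside every other half-plane) are:
  (20, 0)
  (0, 0)
  (0, 25/3)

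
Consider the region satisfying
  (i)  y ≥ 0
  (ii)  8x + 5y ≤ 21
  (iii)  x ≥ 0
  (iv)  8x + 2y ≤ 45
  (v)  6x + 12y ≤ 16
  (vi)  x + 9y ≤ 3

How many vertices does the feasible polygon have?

5

Pairwise boundary intersections that survive every other constraint:
  (21/8, 0)
  (0, 0)
  (86/33, 1/33)
  (0, 1/3)
  (18/7, 1/21)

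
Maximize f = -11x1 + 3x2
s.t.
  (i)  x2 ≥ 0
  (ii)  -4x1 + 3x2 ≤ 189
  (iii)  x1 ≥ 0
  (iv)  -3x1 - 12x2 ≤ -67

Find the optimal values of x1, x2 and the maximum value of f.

Corner points and f = -11x1 + 3x2:
  (67/3, 0) → f = -737/3
  (0, 63) → f = 189
  (0, 67/12) → f = 67/4
The feasible region is unbounded (it extends along (3, 4), (1, 0)), but f strictly decreases along every unbounded feasible direction, so there is no improving ray and the maximum is attained at a vertex.

At the optimal vertex, -4x1 + 3x2 = 189 and x1 = 0.
Solving simultaneously gives x1 = 0, x2 = 63.

x1 = 0, x2 = 63, maximum f = 189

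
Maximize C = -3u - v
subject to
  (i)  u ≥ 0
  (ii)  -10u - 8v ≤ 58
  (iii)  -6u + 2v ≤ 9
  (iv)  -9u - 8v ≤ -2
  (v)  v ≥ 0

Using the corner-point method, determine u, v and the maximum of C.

u = 0, v = 1/4, maximum C = -1/4

The feasible region is unbounded (it extends along (1, 3), (1, 0)), but C strictly decreases along every unbounded feasible direction, so there is no improving ray and the maximum is attained at a vertex.

At the optimal vertex, u = 0 and -9u - 8v = -2.
Solving simultaneously gives u = 0, v = 1/4.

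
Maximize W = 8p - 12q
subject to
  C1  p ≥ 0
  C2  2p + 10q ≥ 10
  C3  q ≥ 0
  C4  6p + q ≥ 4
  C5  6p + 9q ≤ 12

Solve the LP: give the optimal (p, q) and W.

Feasible corners and W = 8p - 12q:
  (15/29, 26/29) → W = -192/29
  (5/7, 6/7) → W = -32/7
  (1/2, 1) → W = -8

The binding constraints are 2p + 10q = 10 and 6p + 9q = 12.
Solving simultaneously gives p = 5/7, q = 6/7.

p = 5/7, q = 6/7, maximum W = -32/7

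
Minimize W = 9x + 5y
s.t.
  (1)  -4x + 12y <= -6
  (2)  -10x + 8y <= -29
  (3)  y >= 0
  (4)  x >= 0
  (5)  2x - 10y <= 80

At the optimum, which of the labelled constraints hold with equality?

(2) and (3)

Vertices and W = 9x + 5y:
  (75/22, 7/11) → W = 745/22
  (29/10, 0) → W = 261/10
  (40, 0) → W = 360
The feasible region is unbounded (it extends along (3, 1), (5, 1)), but W strictly increases along every unbounded feasible direction, so there is no improving ray and the minimum is attained at a vertex.

The minimum is at (29/10, 0). Substituting into each constraint, equality holds for (2) and (3); the remaining constraints have slack.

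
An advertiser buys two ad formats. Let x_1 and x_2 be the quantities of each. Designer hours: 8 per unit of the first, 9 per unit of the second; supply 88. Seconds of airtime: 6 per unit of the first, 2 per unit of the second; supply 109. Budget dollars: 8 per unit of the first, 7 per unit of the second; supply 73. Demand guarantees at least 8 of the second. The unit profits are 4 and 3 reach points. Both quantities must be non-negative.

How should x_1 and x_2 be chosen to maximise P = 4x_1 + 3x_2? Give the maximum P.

x_1 = 2, x_2 = 8, maximum P = 32

Corner points and P = 4x_1 + 3x_2:
  (0, 88/9) → P = 88/3
  (0, 8) → P = 24
  (2, 8) → P = 32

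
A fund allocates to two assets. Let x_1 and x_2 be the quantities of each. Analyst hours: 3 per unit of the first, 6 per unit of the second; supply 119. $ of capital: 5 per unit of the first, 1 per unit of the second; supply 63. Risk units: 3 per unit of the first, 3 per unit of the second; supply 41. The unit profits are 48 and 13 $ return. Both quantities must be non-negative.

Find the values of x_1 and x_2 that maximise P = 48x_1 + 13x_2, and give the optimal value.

Corner points and P = 48x_1 + 13x_2:
  (0, 0) → P = 0
  (0, 41/3) → P = 533/3
  (63/5, 0) → P = 3024/5
  (37/3, 4/3) → P = 1828/3

x_1 = 37/3, x_2 = 4/3, maximum P = 1828/3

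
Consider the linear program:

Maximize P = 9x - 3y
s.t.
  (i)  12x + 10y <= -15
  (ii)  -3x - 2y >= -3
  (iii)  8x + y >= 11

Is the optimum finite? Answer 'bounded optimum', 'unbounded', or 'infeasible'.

From the feasible point (10, -27/2), moving in the direction (1, -8) keeps every constraint satisfied while P increases without bound.

unbounded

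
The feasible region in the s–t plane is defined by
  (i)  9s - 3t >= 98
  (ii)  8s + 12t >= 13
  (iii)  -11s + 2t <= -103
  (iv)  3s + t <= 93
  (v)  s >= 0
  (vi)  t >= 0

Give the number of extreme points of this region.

3

The feasible vertices (each the meet of two boundaries and inside every other half-plane) are:
  (377/18, 181/6)
  (98/9, 0)
  (31, 0)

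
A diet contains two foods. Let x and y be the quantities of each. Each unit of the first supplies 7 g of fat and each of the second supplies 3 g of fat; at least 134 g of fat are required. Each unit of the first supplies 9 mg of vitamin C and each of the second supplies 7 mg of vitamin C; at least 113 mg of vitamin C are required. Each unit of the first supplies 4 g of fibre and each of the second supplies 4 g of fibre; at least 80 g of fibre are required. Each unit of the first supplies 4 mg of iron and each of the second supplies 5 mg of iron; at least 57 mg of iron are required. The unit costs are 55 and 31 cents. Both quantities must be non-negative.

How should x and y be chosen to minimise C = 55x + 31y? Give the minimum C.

x = 37/2, y = 3/2, minimum C = 1064

Vertices and C = 55x + 31y:
  (0, 134/3) → C = 4154/3
  (20, 0) → C = 1100
  (37/2, 3/2) → C = 1064
The feasible region is unbounded (it extends along (0, 1), (1, 0)), but C strictly increases along every unbounded feasible direction, so there is no improving ray and the minimum is attained at a vertex.

The optimum lies where 7x + 3y = 134 and 4x + 4y = 80.
Solving simultaneously gives x = 37/2, y = 3/2.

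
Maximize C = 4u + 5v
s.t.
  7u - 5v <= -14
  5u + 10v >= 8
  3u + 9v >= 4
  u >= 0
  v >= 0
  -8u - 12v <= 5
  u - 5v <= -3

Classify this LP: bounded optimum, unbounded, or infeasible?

From the feasible point (0, 14/5), moving in the direction (0, 1) keeps every constraint satisfied while C increases without bound.

unbounded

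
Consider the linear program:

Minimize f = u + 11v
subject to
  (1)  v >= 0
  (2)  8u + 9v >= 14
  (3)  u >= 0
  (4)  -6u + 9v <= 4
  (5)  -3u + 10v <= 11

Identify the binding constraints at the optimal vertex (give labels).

Vertices and f = u + 11v:
  (7/4, 0) → f = 7/4
  (5/7, 58/63) → f = 683/63
  (59/33, 18/11) → f = 653/33
The feasible region is unbounded (it extends along (10, 3), (1, 0)), but f strictly increases along every unbounded feasible direction, so there is no improving ray and the minimum is attained at a vertex.

The minimum is at (7/4, 0). Substituting into each constraint, equality holds for (1) and (2); the remaining constraints have slack.

(1) and (2)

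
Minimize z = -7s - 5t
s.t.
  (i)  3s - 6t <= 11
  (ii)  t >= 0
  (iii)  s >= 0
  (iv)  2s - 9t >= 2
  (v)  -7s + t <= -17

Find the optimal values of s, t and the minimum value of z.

Vertices and z = -7s - 5t:
  (11/3, 0) → z = -77/3
  (29/5, 16/15) → z = -689/15
  (17/7, 0) → z = -17
  (151/61, 20/61) → z = -1157/61

The binding constraints are 3s - 6t = 11 and 2s - 9t = 2.
Solving simultaneously gives s = 29/5, t = 16/15.

s = 29/5, t = 16/15, minimum z = -689/15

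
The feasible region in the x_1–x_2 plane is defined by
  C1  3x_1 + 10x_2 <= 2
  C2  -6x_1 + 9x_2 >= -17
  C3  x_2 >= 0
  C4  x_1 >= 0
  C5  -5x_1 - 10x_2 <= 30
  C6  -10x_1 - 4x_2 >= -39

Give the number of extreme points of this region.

Pairwise boundary intersections that survive every other constraint:
  (2/3, 0)
  (0, 1/5)
  (0, 0)

3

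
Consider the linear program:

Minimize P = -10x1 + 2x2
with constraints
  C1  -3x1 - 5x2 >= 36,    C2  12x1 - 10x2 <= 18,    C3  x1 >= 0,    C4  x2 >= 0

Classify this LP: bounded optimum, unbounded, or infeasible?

infeasible

The boundaries -3x1 - 5x2 = 36 and x2 = 0 meet at (-12, 0), but that point violates x1 ≥ 0. Every candidate vertex is excluded by some other constraint, so the feasible region is empty.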